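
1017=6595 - 5578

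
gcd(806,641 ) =1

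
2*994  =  1988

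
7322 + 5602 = 12924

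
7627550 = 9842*775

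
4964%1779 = 1406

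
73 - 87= -14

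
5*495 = 2475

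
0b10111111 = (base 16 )BF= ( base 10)191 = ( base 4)2333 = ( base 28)6n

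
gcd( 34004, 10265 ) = 1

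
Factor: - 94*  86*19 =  - 153596 = -2^2 * 19^1 * 43^1 * 47^1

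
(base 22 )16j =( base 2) 1001111011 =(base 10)635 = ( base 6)2535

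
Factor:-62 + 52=  -  2^1*5^1 = - 10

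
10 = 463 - 453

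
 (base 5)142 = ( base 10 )47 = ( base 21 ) 25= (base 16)2F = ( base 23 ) 21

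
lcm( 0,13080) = 0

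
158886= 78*2037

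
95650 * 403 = 38546950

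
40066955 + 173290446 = 213357401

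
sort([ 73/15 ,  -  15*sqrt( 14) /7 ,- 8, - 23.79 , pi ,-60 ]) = [ - 60 , - 23.79  ,-15*sqrt( 14)/7,  -  8, pi, 73/15 ] 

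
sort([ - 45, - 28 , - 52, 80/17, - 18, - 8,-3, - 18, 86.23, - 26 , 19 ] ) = [ - 52,  -  45, - 28,-26,-18,  -  18, - 8, - 3, 80/17,19, 86.23] 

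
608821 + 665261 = 1274082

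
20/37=20/37 = 0.54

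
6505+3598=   10103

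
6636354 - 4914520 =1721834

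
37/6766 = 37/6766=0.01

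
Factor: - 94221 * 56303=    - 5304924963 = -3^2*13^1*19^2 * 29^1* 61^1*71^1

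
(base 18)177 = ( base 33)DS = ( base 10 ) 457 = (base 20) 12H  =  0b111001001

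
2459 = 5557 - 3098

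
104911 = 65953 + 38958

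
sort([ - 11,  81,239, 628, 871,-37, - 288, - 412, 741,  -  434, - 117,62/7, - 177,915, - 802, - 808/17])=[-802,-434, - 412, - 288, - 177, - 117, - 808/17, - 37, - 11,62/7, 81, 239,628, 741, 871, 915]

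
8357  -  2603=5754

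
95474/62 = 47737/31=1539.90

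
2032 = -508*(  -  4)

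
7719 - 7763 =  - 44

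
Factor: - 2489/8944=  - 2^( - 4 )*13^(-1)* 19^1 * 43^( - 1)*131^1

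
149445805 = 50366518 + 99079287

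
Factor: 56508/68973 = 68/83 = 2^2*17^1*83^(-1) 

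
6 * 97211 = 583266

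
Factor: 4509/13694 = 2^ ( - 1)*3^3*41^( - 1) = 27/82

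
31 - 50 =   -  19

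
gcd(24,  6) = 6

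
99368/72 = 12421/9 = 1380.11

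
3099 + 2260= 5359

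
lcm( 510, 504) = 42840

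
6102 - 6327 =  - 225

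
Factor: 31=31^1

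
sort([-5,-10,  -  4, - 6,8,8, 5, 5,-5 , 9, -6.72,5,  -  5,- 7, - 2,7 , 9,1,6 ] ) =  [ - 10, - 7, - 6.72, - 6, - 5, - 5,-5,- 4 , - 2, 1, 5 , 5 , 5,6, 7,8,8,  9,9 ] 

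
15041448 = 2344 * 6417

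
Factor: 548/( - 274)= -2^1 = - 2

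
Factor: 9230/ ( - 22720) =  - 2^(-5 )*13^1 = - 13/32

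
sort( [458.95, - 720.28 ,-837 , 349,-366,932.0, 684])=[ - 837,-720.28, - 366,349, 458.95,684,  932.0] 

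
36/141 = 12/47  =  0.26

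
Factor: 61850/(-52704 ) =-30925/26352 = -  2^( - 4 ) * 3^(-3 )*5^2*61^ (-1)* 1237^1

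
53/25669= 53/25669 = 0.00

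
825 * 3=2475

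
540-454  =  86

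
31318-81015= - 49697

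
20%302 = 20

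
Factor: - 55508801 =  - 55508801^1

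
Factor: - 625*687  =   - 429375 = -3^1 * 5^4*229^1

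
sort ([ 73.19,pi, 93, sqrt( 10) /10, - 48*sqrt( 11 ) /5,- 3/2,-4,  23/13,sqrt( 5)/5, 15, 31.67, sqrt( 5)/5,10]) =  [ - 48*sqrt( 11) /5,  -  4,- 3/2, sqrt( 10 )/10,sqrt( 5) /5, sqrt( 5 )/5,23/13, pi, 10, 15, 31.67, 73.19 , 93]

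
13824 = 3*4608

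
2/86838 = 1/43419 = 0.00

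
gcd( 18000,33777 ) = 9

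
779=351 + 428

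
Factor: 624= 2^4*3^1*13^1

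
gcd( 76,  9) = 1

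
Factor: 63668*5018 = 2^3*11^1 * 13^1*193^1*1447^1 = 319486024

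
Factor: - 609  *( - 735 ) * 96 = 2^5*3^3*5^1*7^3 * 29^1 = 42971040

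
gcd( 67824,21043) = 1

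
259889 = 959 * 271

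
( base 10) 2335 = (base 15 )A5A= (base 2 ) 100100011111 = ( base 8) 4437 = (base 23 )49c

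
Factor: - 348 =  - 2^2*3^1*29^1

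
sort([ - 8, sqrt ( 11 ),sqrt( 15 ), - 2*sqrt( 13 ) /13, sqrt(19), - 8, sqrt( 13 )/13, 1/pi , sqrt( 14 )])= [ -8,-8,-2*sqrt( 13 ) /13,sqrt( 13) /13,1/pi,sqrt( 11 ), sqrt( 14 ), sqrt( 15 ),sqrt( 19 )]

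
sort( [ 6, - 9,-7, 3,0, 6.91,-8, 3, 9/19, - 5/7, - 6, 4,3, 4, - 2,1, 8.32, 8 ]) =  [ - 9, - 8, - 7, - 6, - 2, - 5/7,  0, 9/19,1, 3, 3,  3, 4, 4,6, 6.91, 8, 8.32 ]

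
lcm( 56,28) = 56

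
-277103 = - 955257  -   - 678154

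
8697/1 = 8697  =  8697.00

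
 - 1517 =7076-8593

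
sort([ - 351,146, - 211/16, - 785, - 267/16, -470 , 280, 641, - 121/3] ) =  [-785,-470, - 351, - 121/3, - 267/16, - 211/16, 146, 280 , 641 ] 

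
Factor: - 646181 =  - 646181^1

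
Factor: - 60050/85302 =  - 3^(-2 )*5^2*7^( - 1)*677^(-1)*1201^1 = - 30025/42651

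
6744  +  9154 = 15898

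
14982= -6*( - 2497 ) 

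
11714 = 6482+5232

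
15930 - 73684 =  - 57754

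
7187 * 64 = 459968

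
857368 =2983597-2126229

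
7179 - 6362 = 817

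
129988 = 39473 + 90515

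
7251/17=7251/17 = 426.53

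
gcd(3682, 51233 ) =7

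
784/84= 9 + 1/3 =9.33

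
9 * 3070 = 27630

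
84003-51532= 32471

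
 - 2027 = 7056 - 9083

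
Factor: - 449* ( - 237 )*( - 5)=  - 3^1 * 5^1*79^1  *449^1=   - 532065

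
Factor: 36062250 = 2^1*3^1*5^3*7^1*6869^1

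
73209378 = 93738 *781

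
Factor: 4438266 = 2^1*3^1* 7^1*105673^1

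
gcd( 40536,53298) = 18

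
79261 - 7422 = 71839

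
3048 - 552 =2496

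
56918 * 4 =227672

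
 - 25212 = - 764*33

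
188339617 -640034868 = -451695251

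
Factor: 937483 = 29^1*32327^1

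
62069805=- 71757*( - 865) 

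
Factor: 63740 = 2^2*5^1*3187^1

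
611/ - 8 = - 611/8 = - 76.38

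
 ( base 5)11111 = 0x30d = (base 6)3341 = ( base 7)2164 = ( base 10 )781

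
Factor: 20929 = 20929^1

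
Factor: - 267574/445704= - 2^ ( -2 )*3^ ( - 1 )*7^(  -  2 )*353^1 = -353/588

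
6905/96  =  6905/96 = 71.93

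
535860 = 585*916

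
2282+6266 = 8548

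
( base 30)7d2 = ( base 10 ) 6692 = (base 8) 15044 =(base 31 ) 6tr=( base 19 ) ia4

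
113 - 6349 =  - 6236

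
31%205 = 31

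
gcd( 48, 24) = 24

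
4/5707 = 4/5707 = 0.00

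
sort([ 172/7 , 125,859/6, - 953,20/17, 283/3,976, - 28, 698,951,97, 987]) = [ - 953, - 28,20/17  ,  172/7,283/3,  97, 125,859/6,698,951, 976,987]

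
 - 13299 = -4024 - 9275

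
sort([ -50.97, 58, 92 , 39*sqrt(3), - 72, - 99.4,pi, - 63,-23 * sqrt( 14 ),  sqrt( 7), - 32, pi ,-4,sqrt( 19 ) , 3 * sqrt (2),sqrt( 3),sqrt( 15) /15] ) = [ - 99.4, - 23*sqrt(14 ), - 72, - 63, - 50.97, - 32, - 4,sqrt( 15) /15,sqrt( 3) , sqrt( 7),pi,  pi, 3 * sqrt(2), sqrt ( 19), 58, 39*sqrt( 3),92]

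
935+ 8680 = 9615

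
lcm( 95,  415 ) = 7885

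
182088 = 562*324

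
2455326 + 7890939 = 10346265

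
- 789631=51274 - 840905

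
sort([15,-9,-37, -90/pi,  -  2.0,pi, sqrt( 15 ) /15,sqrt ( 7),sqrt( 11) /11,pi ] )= [-37, - 90/pi,-9, - 2.0,sqrt(15) /15,sqrt(11 )/11, sqrt(7 ),pi,pi,  15 ]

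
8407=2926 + 5481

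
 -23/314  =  - 1 + 291/314  =  -0.07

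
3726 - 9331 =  - 5605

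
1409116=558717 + 850399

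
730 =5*146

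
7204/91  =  79  +  15/91 = 79.16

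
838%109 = 75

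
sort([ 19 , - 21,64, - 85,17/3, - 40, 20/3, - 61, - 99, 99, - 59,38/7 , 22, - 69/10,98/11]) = [-99,-85, - 61, - 59, - 40, - 21,- 69/10, 38/7, 17/3,20/3,98/11, 19, 22, 64, 99 ]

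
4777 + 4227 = 9004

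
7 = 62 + -55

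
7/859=7/859=0.01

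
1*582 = 582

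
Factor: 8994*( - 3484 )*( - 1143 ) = 35816014728 = 2^3* 3^3*13^1*67^1*127^1*1499^1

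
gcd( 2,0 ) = 2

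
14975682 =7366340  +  7609342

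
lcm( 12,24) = 24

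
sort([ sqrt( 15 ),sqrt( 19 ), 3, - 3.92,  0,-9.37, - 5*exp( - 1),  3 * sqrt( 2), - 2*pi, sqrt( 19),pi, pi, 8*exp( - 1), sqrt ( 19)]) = [ - 9.37, - 2*pi, - 3.92, - 5*exp( - 1),  0,  8 * exp(-1), 3,pi, pi,sqrt (15),  3*sqrt( 2),  sqrt(19 ),sqrt( 19), sqrt( 19)]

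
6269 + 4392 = 10661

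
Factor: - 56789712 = -2^4*3^2*7^1* 53^1*1063^1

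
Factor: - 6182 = -2^1*11^1*281^1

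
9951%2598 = 2157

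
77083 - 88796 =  -11713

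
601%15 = 1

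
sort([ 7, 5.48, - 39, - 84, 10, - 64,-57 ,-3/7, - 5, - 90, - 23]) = [- 90, - 84, - 64,  -  57, - 39, - 23, - 5,-3/7,5.48,7,10]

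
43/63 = 43/63 = 0.68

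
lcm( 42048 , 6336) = 462528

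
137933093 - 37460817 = 100472276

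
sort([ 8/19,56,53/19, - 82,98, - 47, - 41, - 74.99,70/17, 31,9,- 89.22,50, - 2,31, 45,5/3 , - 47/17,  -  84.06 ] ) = [ - 89.22, - 84.06, - 82, - 74.99, - 47, - 41, - 47/17, - 2, 8/19,5/3, 53/19,70/17, 9,31, 31,45,50,56,98 ] 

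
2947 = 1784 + 1163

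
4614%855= 339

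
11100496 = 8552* 1298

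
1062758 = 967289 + 95469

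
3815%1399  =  1017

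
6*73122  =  438732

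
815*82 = 66830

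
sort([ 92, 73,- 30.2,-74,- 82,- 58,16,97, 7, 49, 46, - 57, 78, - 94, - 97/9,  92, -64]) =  [ - 94 , - 82 ,-74,-64, - 58, - 57,- 30.2,  -  97/9 , 7 , 16,  46,  49,73,78,92,92 , 97 ]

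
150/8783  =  150/8783 = 0.02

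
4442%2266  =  2176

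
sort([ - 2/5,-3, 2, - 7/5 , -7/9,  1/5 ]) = [-3, - 7/5,-7/9, - 2/5 , 1/5,  2]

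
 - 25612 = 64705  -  90317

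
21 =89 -68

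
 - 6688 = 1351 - 8039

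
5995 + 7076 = 13071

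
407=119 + 288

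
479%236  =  7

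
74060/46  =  1610 =1610.00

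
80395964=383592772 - 303196808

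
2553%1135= 283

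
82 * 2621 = 214922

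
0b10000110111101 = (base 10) 8637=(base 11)6542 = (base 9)12756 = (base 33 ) 7uo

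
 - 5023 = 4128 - 9151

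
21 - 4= 17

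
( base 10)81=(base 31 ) 2j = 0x51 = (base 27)30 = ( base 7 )144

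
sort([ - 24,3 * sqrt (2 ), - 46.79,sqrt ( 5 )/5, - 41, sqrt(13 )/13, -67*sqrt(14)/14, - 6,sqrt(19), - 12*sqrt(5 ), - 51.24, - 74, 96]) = [ - 74, - 51.24, - 46.79, -41, - 12*sqrt(5 ),- 24, - 67 *sqrt( 14) /14, - 6,sqrt(13)/13,sqrt(5) /5,3 * sqrt(2), sqrt (19),  96 ]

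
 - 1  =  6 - 7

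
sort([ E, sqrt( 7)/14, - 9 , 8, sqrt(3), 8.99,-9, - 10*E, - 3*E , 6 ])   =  [ - 10* E,-9, - 9,-3*E, sqrt(7 )/14,sqrt( 3) , E,  6,8, 8.99]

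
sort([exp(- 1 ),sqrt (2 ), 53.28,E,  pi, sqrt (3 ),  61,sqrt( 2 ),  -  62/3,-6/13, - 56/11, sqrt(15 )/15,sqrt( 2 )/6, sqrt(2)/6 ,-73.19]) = [- 73.19,-62/3,-56/11, - 6/13, sqrt(2)/6, sqrt( 2)/6, sqrt (15 ) /15, exp (-1),sqrt ( 2), sqrt(2),  sqrt(3),E, pi, 53.28, 61 ] 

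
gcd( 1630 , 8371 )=1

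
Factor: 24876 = 2^2*3^2*691^1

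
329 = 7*47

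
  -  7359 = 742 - 8101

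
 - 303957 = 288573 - 592530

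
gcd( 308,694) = 2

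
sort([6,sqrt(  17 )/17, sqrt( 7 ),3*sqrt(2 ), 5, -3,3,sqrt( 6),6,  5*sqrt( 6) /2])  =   [ - 3,sqrt(17)/17,sqrt( 6 ), sqrt(7),3,3*sqrt( 2) , 5,6,6,5*sqrt( 6)/2]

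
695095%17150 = 9095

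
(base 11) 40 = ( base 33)1b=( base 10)44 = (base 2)101100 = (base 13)35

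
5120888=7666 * 668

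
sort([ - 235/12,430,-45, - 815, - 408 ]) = [ - 815, - 408, - 45 , - 235/12, 430]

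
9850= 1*9850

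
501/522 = 167/174 =0.96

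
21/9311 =21/9311 = 0.00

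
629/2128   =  629/2128 = 0.30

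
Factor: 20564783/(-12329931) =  - 3^( - 1)*19^1*23^1*71^(-1)*107^( - 1)*541^(- 1)*47059^1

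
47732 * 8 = 381856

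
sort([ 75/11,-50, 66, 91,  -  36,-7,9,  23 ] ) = [ - 50, - 36,-7,75/11, 9,  23, 66,91 ]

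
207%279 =207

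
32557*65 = 2116205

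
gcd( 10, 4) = 2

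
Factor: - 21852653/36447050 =-2^( - 1) * 5^( - 2) * 67^1 * 326159^1*728941^( - 1 ) 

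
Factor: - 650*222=  -  2^2*3^1*5^2*13^1 * 37^1 =-144300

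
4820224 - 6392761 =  - 1572537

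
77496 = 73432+4064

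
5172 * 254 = 1313688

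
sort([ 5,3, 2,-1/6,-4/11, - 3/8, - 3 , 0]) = [ - 3, - 3/8, - 4/11, - 1/6,0,2, 3, 5] 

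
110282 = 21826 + 88456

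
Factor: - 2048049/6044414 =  - 2^( - 1 )*3^2*227561^1*3022207^( - 1)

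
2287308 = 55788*41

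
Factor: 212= 2^2*53^1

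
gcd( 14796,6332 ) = 4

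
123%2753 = 123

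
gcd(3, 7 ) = 1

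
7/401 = 7/401  =  0.02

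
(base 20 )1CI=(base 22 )17k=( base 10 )658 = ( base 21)1A7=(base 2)1010010010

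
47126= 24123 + 23003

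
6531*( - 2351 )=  - 15354381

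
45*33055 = 1487475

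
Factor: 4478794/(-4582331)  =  -2^1*13^( - 1)*19^1*43^1*67^(-1)*2741^1 * 5261^(-1)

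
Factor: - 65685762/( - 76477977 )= 7298418/8497553 =2^1 * 3^1*47^( - 1 )*53^1*59^1*389^1*180799^( - 1 ) 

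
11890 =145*82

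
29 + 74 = 103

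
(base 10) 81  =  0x51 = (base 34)2d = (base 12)69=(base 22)3F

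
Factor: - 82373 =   -  82373^1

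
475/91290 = 95/18258 = 0.01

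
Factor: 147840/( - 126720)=-2^(-1 ) * 3^( - 1 )*7^1 = - 7/6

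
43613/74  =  589 + 27/74 = 589.36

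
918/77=918/77 =11.92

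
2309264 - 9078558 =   -  6769294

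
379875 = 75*5065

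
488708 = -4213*( - 116 )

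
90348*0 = 0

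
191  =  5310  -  5119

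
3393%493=435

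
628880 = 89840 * 7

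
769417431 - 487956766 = 281460665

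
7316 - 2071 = 5245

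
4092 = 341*12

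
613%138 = 61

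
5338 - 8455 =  - 3117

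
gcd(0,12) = 12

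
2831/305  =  9  +  86/305 = 9.28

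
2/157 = 2/157  =  0.01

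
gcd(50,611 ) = 1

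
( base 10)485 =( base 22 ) 101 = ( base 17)1b9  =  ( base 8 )745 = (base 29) gl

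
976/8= 122 =122.00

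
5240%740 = 60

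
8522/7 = 8522/7  =  1217.43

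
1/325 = 1/325 = 0.00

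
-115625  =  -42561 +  -73064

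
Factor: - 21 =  - 3^1*7^1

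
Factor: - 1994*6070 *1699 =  - 20563982420  =  -2^2 * 5^1*607^1*997^1*1699^1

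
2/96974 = 1/48487 =0.00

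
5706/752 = 2853/376= 7.59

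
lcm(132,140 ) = 4620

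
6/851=6/851=0.01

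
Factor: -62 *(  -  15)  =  2^1*3^1*5^1*31^1= 930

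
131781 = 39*3379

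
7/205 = 7/205= 0.03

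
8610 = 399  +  8211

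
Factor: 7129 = 7129^1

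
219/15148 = 219/15148 = 0.01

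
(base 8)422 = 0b100010010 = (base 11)22A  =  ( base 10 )274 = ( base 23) BL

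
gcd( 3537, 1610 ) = 1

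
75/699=25/233 = 0.11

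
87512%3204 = 1004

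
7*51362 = 359534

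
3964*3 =11892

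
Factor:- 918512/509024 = - 2^( - 1 )*7^1*59^1*139^1*15907^(-1) = - 57407/31814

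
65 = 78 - 13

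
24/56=3/7 = 0.43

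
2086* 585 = 1220310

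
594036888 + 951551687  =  1545588575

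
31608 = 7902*4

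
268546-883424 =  - 614878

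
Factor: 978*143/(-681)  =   - 2^1*11^1*13^1 * 163^1*227^( - 1 ) = - 46618/227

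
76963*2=153926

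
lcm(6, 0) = 0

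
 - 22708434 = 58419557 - 81127991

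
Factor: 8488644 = 2^2*3^1 * 17^1*41611^1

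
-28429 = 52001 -80430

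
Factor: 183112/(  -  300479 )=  - 2^3*47^1*617^( - 1)= -376/617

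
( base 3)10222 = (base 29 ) 3k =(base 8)153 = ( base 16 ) 6B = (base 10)107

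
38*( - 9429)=  -  358302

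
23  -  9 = 14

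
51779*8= 414232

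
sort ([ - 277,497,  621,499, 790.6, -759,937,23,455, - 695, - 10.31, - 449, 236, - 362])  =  [ - 759, - 695, - 449,-362, - 277 , - 10.31, 23 , 236,455,497,499,621,790.6,937] 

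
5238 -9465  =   - 4227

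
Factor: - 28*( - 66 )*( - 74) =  - 136752  =  - 2^4*3^1*7^1*11^1*37^1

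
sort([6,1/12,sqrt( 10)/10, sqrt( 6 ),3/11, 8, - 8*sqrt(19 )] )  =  [- 8*sqrt( 19 ),1/12, 3/11,sqrt( 10)/10, sqrt( 6 ),6, 8]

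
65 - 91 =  - 26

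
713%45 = 38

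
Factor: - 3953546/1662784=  -1976773/831392 = -2^(-5)*47^1*137^1*307^1*25981^( - 1)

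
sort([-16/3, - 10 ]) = [ - 10, - 16/3]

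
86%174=86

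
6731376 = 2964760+3766616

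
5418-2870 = 2548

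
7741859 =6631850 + 1110009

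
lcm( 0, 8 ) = 0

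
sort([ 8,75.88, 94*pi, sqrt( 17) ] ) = [ sqrt( 17)  ,  8, 75.88, 94*pi ] 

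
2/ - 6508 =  -1 + 3253/3254  =  - 0.00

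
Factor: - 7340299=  - 7340299^1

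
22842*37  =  845154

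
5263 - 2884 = 2379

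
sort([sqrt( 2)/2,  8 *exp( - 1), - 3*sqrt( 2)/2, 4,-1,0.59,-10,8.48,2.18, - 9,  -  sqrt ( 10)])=[ - 10, - 9,-sqrt( 10 ), - 3*sqrt(2)/2, - 1, 0.59,sqrt( 2 )/2,2.18 , 8*exp( - 1),4, 8.48] 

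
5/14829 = 5/14829 = 0.00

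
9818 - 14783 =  - 4965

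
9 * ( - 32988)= - 296892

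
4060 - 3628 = 432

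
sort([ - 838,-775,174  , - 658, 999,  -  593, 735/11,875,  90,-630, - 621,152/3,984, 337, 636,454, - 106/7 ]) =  [ -838, - 775, - 658,-630, -621 , - 593,  -  106/7, 152/3,735/11, 90,  174,337, 454,636,875, 984, 999]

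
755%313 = 129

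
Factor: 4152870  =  2^1*3^5*5^1*1709^1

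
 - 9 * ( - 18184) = 163656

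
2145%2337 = 2145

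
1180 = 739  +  441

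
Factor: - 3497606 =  - 2^1*7^1*31^1*8059^1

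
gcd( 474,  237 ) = 237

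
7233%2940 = 1353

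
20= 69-49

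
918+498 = 1416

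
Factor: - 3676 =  - 2^2*919^1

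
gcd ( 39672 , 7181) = 1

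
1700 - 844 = 856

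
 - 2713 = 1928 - 4641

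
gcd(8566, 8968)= 2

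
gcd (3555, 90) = 45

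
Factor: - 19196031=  - 3^1*499^1*12823^1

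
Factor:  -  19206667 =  - 19206667^1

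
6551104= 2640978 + 3910126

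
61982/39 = 61982/39 = 1589.28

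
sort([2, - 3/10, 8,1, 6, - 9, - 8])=[ - 9, - 8, - 3/10, 1,2, 6,8 ]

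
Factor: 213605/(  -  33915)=-359/57 = - 3^(- 1)*19^( - 1)*359^1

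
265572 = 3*88524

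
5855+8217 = 14072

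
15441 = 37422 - 21981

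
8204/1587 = 8204/1587 = 5.17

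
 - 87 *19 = -1653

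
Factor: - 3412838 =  - 2^1*11^1*13^1*11933^1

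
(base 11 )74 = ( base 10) 81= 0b1010001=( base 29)2N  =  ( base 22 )3F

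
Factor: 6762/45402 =7/47 =7^1 * 47^( - 1) 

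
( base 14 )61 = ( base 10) 85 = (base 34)2h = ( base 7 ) 151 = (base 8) 125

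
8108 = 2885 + 5223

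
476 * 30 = 14280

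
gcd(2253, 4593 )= 3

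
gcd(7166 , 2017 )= 1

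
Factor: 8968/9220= 2242/2305 = 2^1*5^( - 1)*19^1*59^1*461^( - 1) 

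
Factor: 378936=2^3*3^2*19^1*277^1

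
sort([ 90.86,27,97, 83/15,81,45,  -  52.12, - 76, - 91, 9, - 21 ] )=[-91, - 76,-52.12,- 21,83/15,9,  27 , 45, 81, 90.86,97 ] 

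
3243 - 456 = 2787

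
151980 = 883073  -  731093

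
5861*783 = 4589163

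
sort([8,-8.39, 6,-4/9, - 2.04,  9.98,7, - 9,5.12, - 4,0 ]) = [-9 , - 8.39,  -  4,- 2.04,-4/9,0,5.12, 6, 7,8,9.98]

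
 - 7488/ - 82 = 3744/41 = 91.32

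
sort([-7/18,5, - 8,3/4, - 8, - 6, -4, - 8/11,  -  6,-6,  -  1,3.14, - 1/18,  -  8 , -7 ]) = [ - 8, - 8 , - 8, - 7, - 6, - 6,-6,  -  4, - 1,-8/11,-7/18, - 1/18,3/4,3.14,5]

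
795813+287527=1083340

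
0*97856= 0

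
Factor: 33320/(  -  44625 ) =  - 2^3 * 3^(-1 )*5^( - 2)* 7^1 = - 56/75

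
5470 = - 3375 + 8845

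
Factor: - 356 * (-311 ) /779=110716/779 = 2^2*19^(-1)*41^( - 1 )*  89^1 * 311^1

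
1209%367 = 108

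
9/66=3/22 =0.14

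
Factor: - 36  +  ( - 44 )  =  -2^4 *5^1 = -80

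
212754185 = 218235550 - 5481365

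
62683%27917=6849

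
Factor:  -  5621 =  -  7^1*11^1*73^1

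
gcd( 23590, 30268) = 14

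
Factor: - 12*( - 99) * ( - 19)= - 2^2*3^3*11^1*19^1 = - 22572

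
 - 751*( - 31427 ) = 23601677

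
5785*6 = 34710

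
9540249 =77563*123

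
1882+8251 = 10133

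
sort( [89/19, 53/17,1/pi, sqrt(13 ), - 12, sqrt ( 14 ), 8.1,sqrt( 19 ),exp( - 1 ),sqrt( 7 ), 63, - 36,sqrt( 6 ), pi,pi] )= [-36,  -  12 , 1/pi , exp( -1 ),sqrt(6), sqrt(7 ),53/17,pi,pi,sqrt(13 ) , sqrt( 14),sqrt( 19), 89/19, 8.1,63 ]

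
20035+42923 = 62958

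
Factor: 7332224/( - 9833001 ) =  -  2^7  *  3^( - 1 )* 29^ (- 1) * 57283^1*113023^( - 1)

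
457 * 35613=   16275141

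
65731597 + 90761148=156492745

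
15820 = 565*28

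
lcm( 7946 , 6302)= 182758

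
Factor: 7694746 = 2^1*47^1*109^1*751^1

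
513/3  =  171= 171.00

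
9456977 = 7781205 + 1675772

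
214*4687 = 1003018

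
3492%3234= 258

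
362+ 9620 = 9982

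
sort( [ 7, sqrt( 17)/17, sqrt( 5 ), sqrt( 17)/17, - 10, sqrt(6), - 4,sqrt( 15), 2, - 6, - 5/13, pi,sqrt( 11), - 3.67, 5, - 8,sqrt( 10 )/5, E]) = [  -  10, - 8, - 6, - 4,-3.67, -5/13, sqrt( 17) /17, sqrt( 17 ) /17,  sqrt(10) /5 , 2, sqrt( 5), sqrt( 6), E,pi,sqrt( 11 ), sqrt (15), 5, 7 ]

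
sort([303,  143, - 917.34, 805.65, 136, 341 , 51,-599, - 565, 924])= [ - 917.34,-599, - 565 , 51,136 , 143,303, 341, 805.65, 924]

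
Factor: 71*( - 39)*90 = -249210 = - 2^1*3^3*5^1*13^1* 71^1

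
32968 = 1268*26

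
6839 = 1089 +5750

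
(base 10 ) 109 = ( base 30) 3j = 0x6d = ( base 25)49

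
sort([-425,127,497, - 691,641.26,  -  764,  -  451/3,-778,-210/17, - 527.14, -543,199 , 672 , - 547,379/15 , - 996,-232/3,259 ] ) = [ - 996 , - 778, - 764, - 691, - 547,-543,-527.14,-425,-451/3, - 232/3, - 210/17,379/15, 127,  199 , 259,497  ,  641.26 , 672 ] 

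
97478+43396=140874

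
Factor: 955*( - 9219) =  - 8804145 = - 3^1*5^1*7^1 * 191^1 * 439^1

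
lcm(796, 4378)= 8756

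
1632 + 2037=3669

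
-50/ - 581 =50/581 = 0.09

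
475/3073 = 475/3073 = 0.15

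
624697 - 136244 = 488453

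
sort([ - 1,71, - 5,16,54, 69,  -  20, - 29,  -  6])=[-29, - 20, - 6,  -  5,  -  1,16,54,69, 71]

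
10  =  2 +8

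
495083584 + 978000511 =1473084095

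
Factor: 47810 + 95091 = 11^2*1181^1 = 142901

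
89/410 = 89/410 = 0.22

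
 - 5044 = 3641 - 8685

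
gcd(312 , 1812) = 12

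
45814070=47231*970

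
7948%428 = 244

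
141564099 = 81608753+59955346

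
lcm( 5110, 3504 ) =122640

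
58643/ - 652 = -90 + 37/652 = -89.94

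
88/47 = 88/47 = 1.87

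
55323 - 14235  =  41088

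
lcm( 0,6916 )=0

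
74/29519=74/29519=0.00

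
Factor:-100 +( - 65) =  - 3^1*5^1*11^1 =- 165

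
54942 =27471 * 2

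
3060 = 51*60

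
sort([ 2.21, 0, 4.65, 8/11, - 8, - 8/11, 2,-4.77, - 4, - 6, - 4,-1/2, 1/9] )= [ - 8,-6, - 4.77, - 4,-4,  -  8/11, - 1/2, 0,1/9,8/11  ,  2, 2.21, 4.65] 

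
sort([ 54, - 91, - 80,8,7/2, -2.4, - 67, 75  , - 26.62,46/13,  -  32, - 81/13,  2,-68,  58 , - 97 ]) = [ - 97, - 91, - 80  , - 68, - 67, - 32, - 26.62,-81/13 , - 2.4, 2,7/2,46/13,8, 54, 58, 75 ] 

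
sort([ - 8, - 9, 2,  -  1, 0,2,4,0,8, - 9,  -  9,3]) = [ - 9,  -  9, - 9, -8, - 1 , 0,0,2, 2,3,4, 8 ]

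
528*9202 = 4858656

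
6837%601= 226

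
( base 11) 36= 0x27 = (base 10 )39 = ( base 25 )1e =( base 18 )23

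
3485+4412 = 7897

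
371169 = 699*531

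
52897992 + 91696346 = 144594338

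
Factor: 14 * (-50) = -2^2*5^2*7^1=- 700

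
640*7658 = 4901120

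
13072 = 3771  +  9301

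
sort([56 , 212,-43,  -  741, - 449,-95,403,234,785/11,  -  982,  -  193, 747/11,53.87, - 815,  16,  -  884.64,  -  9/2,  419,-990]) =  [ - 990, - 982, -884.64 , - 815, - 741,  -  449 ,  -  193, - 95,-43, - 9/2, 16,53.87, 56, 747/11,  785/11,212, 234, 403,419]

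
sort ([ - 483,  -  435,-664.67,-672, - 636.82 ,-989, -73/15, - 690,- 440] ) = [ - 989, -690,-672, - 664.67 ,-636.82, - 483, - 440,-435,-73/15]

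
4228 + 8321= 12549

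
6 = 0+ 6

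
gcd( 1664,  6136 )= 104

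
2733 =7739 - 5006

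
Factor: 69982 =2^1*11^1*3181^1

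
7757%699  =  68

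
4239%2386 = 1853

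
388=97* 4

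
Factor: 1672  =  2^3*11^1*19^1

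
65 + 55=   120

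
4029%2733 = 1296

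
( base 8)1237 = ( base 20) 1DB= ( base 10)671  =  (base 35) J6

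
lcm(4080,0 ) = 0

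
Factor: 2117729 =2117729^1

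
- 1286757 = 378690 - 1665447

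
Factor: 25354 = 2^1*7^1 * 1811^1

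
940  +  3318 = 4258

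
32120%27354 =4766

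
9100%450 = 100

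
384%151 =82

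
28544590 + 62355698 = 90900288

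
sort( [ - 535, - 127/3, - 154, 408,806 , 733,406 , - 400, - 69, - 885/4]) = [ - 535, - 400, - 885/4, - 154, - 69, - 127/3, 406 , 408,733,806]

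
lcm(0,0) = 0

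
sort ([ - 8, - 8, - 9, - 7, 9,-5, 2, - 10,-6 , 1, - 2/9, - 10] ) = [ - 10,-10, - 9, - 8  , - 8, - 7, - 6, - 5,-2/9, 1, 2,  9 ] 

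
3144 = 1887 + 1257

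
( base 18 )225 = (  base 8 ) 1261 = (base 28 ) OH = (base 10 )689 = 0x2B1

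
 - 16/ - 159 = 16/159 = 0.10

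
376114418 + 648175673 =1024290091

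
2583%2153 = 430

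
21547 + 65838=87385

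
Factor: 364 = 2^2*7^1*13^1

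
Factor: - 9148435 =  - 5^1*37^1*49451^1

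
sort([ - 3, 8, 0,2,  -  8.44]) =[ - 8.44, - 3, 0,  2,  8]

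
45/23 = 1 + 22/23 = 1.96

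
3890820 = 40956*95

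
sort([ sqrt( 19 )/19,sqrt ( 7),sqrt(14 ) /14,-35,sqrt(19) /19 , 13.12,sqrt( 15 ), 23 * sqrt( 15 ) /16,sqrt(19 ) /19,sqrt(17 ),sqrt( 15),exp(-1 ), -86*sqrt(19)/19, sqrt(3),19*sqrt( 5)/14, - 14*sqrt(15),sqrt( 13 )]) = [ - 14* sqrt(15 ), - 35, - 86 * sqrt (19)/19, sqrt( 19) /19, sqrt( 19)/19,sqrt(19 ) /19,sqrt(14)/14, exp( - 1) , sqrt( 3),  sqrt(7 ), 19*sqrt(5 )/14,sqrt( 13 ) , sqrt ( 15 ), sqrt( 15 ),sqrt(17), 23 * sqrt(15)/16,13.12] 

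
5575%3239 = 2336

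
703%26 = 1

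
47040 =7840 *6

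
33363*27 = 900801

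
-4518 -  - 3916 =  - 602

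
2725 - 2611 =114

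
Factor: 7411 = 7411^1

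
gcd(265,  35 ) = 5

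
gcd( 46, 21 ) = 1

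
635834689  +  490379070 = 1126213759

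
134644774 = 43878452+90766322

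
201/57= 67/19 = 3.53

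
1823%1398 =425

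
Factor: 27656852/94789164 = 3^ ( - 1 ) *23^( - 1)*59^( - 1 )*5821^(  -  1)*6914213^1 = 6914213/23697291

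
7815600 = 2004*3900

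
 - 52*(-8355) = 434460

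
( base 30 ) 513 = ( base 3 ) 20012220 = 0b1000110110101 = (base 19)CAB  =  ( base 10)4533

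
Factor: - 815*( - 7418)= 2^1*5^1*163^1*3709^1 = 6045670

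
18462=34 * 543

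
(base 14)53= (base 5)243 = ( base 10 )73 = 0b1001001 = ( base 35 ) 23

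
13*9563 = 124319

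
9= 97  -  88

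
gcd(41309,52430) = 1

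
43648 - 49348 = -5700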